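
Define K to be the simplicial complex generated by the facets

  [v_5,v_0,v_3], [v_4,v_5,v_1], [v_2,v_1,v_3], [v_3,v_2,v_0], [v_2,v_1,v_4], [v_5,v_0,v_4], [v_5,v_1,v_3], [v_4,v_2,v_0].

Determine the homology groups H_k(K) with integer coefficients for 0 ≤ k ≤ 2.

H_0 = Z,  H_1 = 0,  H_2 = Z.

Order the vertices as v_0 < v_1 < v_2 < v_3 < v_4 < v_5. Listing each simplex with vertices in this order, K has dimension 2 with simplices:

  0-simplices (6): [v_0], [v_1], [v_2], [v_3], [v_4], [v_5]
  1-simplices (12): [v_0,v_2], [v_0,v_3], [v_0,v_4], [v_0,v_5], [v_1,v_2], [v_1,v_3], [v_1,v_4], [v_1,v_5], [v_2,v_3], [v_2,v_4], [v_3,v_5], [v_4,v_5]
  2-simplices (8): [v_0,v_2,v_3], [v_0,v_2,v_4], [v_0,v_3,v_5], [v_0,v_4,v_5], [v_1,v_2,v_3], [v_1,v_2,v_4], [v_1,v_3,v_5], [v_1,v_4,v_5]

so the chain groups are C_0 ≅ Z^6, C_1 ≅ Z^12, C_2 ≅ Z^8.

Boundary ∂_1: C_1 → C_0 maps an edge to its endpoints' difference, ∂[p,q] = q − p.
The resulting 6×12 matrix has rank 5, and its Smith normal form has invariant factors (1,1,1,1,1).

Boundary ∂_2: C_2 → C_1 acts by ∂[p,q,r] = [q,r] − [p,r] + [p,q]. For instance
  ∂[v_0,v_2,v_4] = [v_2,v_4] − [v_0,v_4] + [v_0,v_2],
  ∂[v_1,v_2,v_3] = [v_2,v_3] − [v_1,v_3] + [v_1,v_2].
As a 12×8 matrix over Z this has rank 7, with invariant factors (1,1,1,1,1,1,1).

From H_k ≅ ker(∂_k) / im(∂_{k+1}) we obtain:

  H_0: rank C_0 − rank ∂_1 = 6 − 5 = 1, and the invariant factors of ∂_1 are all 1, so H_0 = Z.
  H_1: rank ker ∂_1 − rank ∂_2 = (12 − 5) − 7 = 0, and the invariant factors of ∂_2 are all 1, so H_1 = 0.
  H_2: rank ker ∂_2 − rank ∂_3 = (8 − 7) − 0 = 1, and there is no ∂_3, so H_2 = Z.

As a check, the Euler characteristic is 6 − 12 + 8 = 2, which agrees with 1 − 0 + 1 = 2.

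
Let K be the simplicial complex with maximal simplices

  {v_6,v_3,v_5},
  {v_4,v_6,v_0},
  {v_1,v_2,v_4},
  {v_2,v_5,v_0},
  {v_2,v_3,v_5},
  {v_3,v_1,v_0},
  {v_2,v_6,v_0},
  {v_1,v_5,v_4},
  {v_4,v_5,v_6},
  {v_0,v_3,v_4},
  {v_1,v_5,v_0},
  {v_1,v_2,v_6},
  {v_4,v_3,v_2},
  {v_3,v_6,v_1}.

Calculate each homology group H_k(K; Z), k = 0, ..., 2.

Take the total order v_0 < v_1 < v_2 < v_3 < v_4 < v_5 < v_6 on the vertex set. Then K (dimension 2) consists of the simplices:

  0-simplices (7): [v_0], [v_1], [v_2], [v_3], [v_4], [v_5], [v_6]
  1-simplices (21): (21 of them)
  2-simplices (14): (14 of them)

so the chain groups are C_0 ≅ Z^7, C_1 ≅ Z^21, C_2 ≅ Z^14.

∂_1: C_1 → C_0 is given by ∂[p,q] = [q] − [p].
The 7×21 boundary matrix has rank 6 and Smith normal form diag(1,1,1,1,1,1).

The boundary map ∂_2: C_2 → C_1 maps a triangle to the signed sum of its edges. For instance
  ∂[v_2,v_3,v_4] = [v_3,v_4] − [v_2,v_4] + [v_2,v_3],
  ∂[v_0,v_3,v_4] = [v_3,v_4] − [v_0,v_4] + [v_0,v_3].
This gives a 21×14 integer matrix of rank 13; reducing to Smith normal form yields diagonal entries (1,1,1,1,1,1,1,1,1,1,1,1,1).

From H_k ≅ ker(∂_k) / im(∂_{k+1}) we obtain:

  H_0: rank C_0 − rank ∂_1 = 7 − 6 = 1, and the invariant factors of ∂_1 are all 1, so H_0 = Z.
  H_1: rank ker ∂_1 − rank ∂_2 = (21 − 6) − 13 = 2, and the invariant factors of ∂_2 are all 1, so H_1 = Z^2.
  H_2: rank ker ∂_2 − rank ∂_3 = (14 − 13) − 0 = 1, and there is no ∂_3, so H_2 = Z.

As a check, the Euler characteristic is 7 − 21 + 14 = 0, which agrees with 1 − 2 + 1 = 0.
(K is a triangulation of the torus T^2.)

H_0 ≅ Z,  H_1 ≅ Z^2,  H_2 ≅ Z.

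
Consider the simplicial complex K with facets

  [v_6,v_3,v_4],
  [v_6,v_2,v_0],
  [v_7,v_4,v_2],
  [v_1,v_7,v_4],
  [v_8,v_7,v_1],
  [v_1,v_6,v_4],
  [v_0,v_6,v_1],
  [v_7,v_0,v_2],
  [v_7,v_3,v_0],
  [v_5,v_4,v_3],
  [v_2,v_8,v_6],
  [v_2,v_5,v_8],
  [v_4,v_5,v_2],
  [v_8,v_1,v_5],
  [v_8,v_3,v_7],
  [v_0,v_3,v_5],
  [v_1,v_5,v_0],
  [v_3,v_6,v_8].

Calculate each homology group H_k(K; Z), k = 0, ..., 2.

Take the total order v_0 < v_1 < v_2 < v_3 < v_4 < v_5 < v_6 < v_7 < v_8 on the vertex set. Then K (dimension 2) consists of the simplices:

  0-simplices (9): [v_0], [v_1], [v_2], [v_3], [v_4], [v_5], [v_6], [v_7], [v_8]
  1-simplices (27): (27 of them)
  2-simplices (18): (18 of them)

Hence C_0 ≅ Z^9, C_1 ≅ Z^27, C_2 ≅ Z^18.

Boundary ∂_1: C_1 → C_0 maps an edge to its endpoints' difference, ∂[p,q] = q − p. For instance
  ∂[v_3,v_4] = [v_4] − [v_3].
The resulting 9×27 matrix has rank 8, and its Smith normal form has invariant factors (1,1,1,1,1,1,1,1).

∂_2: C_2 → C_1 sends each 2-simplex [p,q,r] to [q,r] − [p,r] + [p,q]. For instance
  ∂[v_0,v_2,v_6] = [v_2,v_6] − [v_0,v_6] + [v_0,v_2],
  ∂[v_3,v_7,v_8] = [v_7,v_8] − [v_3,v_8] + [v_3,v_7].
The resulting 27×18 matrix has rank 17, and its Smith normal form has invariant factors (1,1,1,1,1,1,1,1,1,1,1,1,1,1,1,1,1).

Reading off H_k = ker ∂_k / im ∂_{k+1}:

  H_0: rank C_0 − rank ∂_1 = 9 − 8 = 1, and the invariant factors of ∂_1 are all 1, so H_0 = Z.
  H_1: rank ker ∂_1 − rank ∂_2 = (27 − 8) − 17 = 2, and the invariant factors of ∂_2 are all 1, so H_1 = Z^2.
  H_2: rank ker ∂_2 − rank ∂_3 = (18 − 17) − 0 = 1, and there is no ∂_3, so H_2 = Z.

As a check, the Euler characteristic is 9 − 27 + 18 = 0, which agrees with 1 − 2 + 1 = 0.
(K is a triangulation of the torus T^2.)

H_0 = Z,  H_1 = Z^2,  H_2 = Z.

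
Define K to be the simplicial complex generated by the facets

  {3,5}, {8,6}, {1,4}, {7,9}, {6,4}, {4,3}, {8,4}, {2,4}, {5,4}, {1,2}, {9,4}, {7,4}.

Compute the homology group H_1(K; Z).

Take the total order 1 < 2 < 3 < 4 < 5 < 6 < 7 < 8 < 9 on the vertex set. Then K (dimension 1) consists of the simplices:

  0-simplices (9): [1], [2], [3], [4], [5], [6], [7], [8], [9]
  1-simplices (12): [1,2], [1,4], [2,4], [3,4], [3,5], [4,5], [4,6], [4,7], [4,8], [4,9], [6,8], [7,9]

giving chain groups C_0 ≅ Z^9, C_1 ≅ Z^12.

The boundary map ∂_1: C_1 → C_0 is given by ∂[p,q] = [q] − [p].
The 9×12 boundary matrix has rank 8 and Smith normal form diag(1,1,1,1,1,1,1,1).

From H_k ≅ ker(∂_k) / im(∂_{k+1}) we obtain:

  H_1: rank ker ∂_1 − rank ∂_2 = (12 − 8) − 0 = 4, and there is no ∂_2, so H_1 ≅ Z^4.

(K is a triangulation of a wedge of 4 circles.)

H_1 = Z^4.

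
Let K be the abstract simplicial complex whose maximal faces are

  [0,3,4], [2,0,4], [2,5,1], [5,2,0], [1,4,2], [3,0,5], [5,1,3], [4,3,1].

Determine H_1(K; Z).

H_1 ≅ 0.

Take the total order 0 < 1 < 2 < 3 < 4 < 5 on the vertex set. Then K (dimension 2) consists of the simplices:

  0-simplices (6): [0], [1], [2], [3], [4], [5]
  1-simplices (12): [0,2], [0,3], [0,4], [0,5], [1,2], [1,3], [1,4], [1,5], [2,4], [2,5], [3,4], [3,5]
  2-simplices (8): [0,2,4], [0,2,5], [0,3,4], [0,3,5], [1,2,4], [1,2,5], [1,3,4], [1,3,5]

giving chain groups C_0 ≅ Z^6, C_1 ≅ Z^12, C_2 ≅ Z^8.

Boundary ∂_1: C_1 → C_0 is given by ∂[p,q] = [q] − [p]. For instance
  ∂[1,5] = [5] − [1].
This gives a 6×12 integer matrix of rank 5; reducing to Smith normal form yields diagonal entries (1,1,1,1,1).

∂_2: C_2 → C_1 maps a triangle to the signed sum of its edges. For instance
  ∂[1,3,4] = [3,4] − [1,4] + [1,3],
  ∂[0,2,5] = [2,5] − [0,5] + [0,2].
As a 12×8 matrix over Z this has rank 7, with invariant factors (1,1,1,1,1,1,1).

From H_k ≅ ker(∂_k) / im(∂_{k+1}) we obtain:

  H_1: rank ker ∂_1 − rank ∂_2 = (12 − 5) − 7 = 0, and the invariant factors of ∂_2 are all 1, so H_1 = 0.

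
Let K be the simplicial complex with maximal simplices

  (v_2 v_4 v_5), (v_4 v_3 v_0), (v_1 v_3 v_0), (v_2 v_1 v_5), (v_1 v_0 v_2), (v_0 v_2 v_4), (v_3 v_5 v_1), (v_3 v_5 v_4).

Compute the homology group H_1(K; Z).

H_1 ≅ 0.

K has 6 vertices, 12 edges, 8 triangles.
rank ∂_1 = 5, rank ∂_2 = 7 ⇒ b_1 = 12 − 5 − 7 = 0; all invariant factors of ∂_2 are 1 so no torsion. So H_1 ≅ 0.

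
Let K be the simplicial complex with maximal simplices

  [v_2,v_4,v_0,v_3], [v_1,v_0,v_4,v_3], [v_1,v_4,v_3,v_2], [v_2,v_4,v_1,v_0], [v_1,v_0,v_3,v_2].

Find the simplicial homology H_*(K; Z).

H_0 = Z,  H_1 = 0,  H_2 = 0,  H_3 = Z.

Fix the vertex order v_0 < v_1 < v_2 < v_3 < v_4 and write every simplex with vertices in increasing order. Then dim K = 3 and the simplices of K are:

  0-simplices (5): [v_0], [v_1], [v_2], [v_3], [v_4]
  1-simplices (10): [v_0,v_1], [v_0,v_2], [v_0,v_3], [v_0,v_4], [v_1,v_2], [v_1,v_3], [v_1,v_4], [v_2,v_3], [v_2,v_4], [v_3,v_4]
  2-simplices (10): [v_0,v_1,v_2], [v_0,v_1,v_3], [v_0,v_1,v_4], [v_0,v_2,v_3], [v_0,v_2,v_4], [v_0,v_3,v_4], [v_1,v_2,v_3], [v_1,v_2,v_4], [v_1,v_3,v_4], [v_2,v_3,v_4]
  3-simplices (5): [v_0,v_1,v_2,v_3], [v_0,v_1,v_2,v_4], [v_0,v_1,v_3,v_4], [v_0,v_2,v_3,v_4], [v_1,v_2,v_3,v_4]

giving chain groups C_0 ≅ Z^5, C_1 ≅ Z^10, C_2 ≅ Z^10, C_3 ≅ Z^5.

Boundary ∂_1: C_1 → C_0 sends each edge [p,q] (with p < q) to q − p.
As a 5×10 matrix over Z this has rank 4, with invariant factors (1,1,1,1).

∂_2: C_2 → C_1 sends each 2-simplex [p,q,r] to [q,r] − [p,r] + [p,q]. For instance
  ∂[v_1,v_2,v_4] = [v_2,v_4] − [v_1,v_4] + [v_1,v_2],
  ∂[v_1,v_3,v_4] = [v_3,v_4] − [v_1,v_4] + [v_1,v_3].
The resulting 10×10 matrix has rank 6, and its Smith normal form has invariant factors (1,1,1,1,1,1).

The boundary map ∂_3: C_3 → C_2 sends each 3-simplex σ to the alternating sum Σ_i (−1)^i (σ with its i-th vertex removed). For instance
  ∂[v_0,v_1,v_2,v_4] = [v_1,v_2,v_4] − [v_0,v_2,v_4] + [v_0,v_1,v_4] − [v_0,v_1,v_2],
  ∂[v_1,v_2,v_3,v_4] = [v_2,v_3,v_4] − [v_1,v_3,v_4] + [v_1,v_2,v_4] − [v_1,v_2,v_3].
The resulting 10×5 matrix has rank 4, and its Smith normal form has invariant factors (1,1,1,1).

Reading off H_k = ker ∂_k / im ∂_{k+1}:

  H_0: rank C_0 − rank ∂_1 = 5 − 4 = 1, and the invariant factors of ∂_1 are all 1, so H_0 = Z.
  H_1: rank ker ∂_1 − rank ∂_2 = (10 − 4) − 6 = 0, and the invariant factors of ∂_2 are all 1, so H_1 = 0.
  H_2: rank ker ∂_2 − rank ∂_3 = (10 − 6) − 4 = 0, and the invariant factors of ∂_3 are all 1, so H_2 = 0.
  H_3: rank ker ∂_3 − rank ∂_4 = (5 − 4) − 0 = 1, and there is no ∂_4, so H_3 = Z.

As a check, the Euler characteristic is 5 − 10 + 10 − 5 = 0, which agrees with 1 − 0 + 0 − 1 = 0.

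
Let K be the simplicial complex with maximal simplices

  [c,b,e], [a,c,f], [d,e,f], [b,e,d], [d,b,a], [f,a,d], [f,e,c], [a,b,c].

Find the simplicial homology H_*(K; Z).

H_0 ≅ Z,  H_1 = 0,  H_2 ≅ Z.

Order the vertices as a < b < c < d < e < f. Listing each simplex with vertices in this order, K has dimension 2 with simplices:

  0-simplices (6): a, b, c, d, e, f
  1-simplices (12): ab, ac, ad, af, bc, bd, be, ce, cf, de, df, ef
  2-simplices (8): abc, abd, acf, adf, bce, bde, cef, def

so the chain groups are C_0 ≅ Z^6, C_1 ≅ Z^12, C_2 ≅ Z^8.

The boundary map ∂_1: C_1 → C_0 is given by ∂[p,q] = [q] − [p].
This gives a 6×12 integer matrix of rank 5; reducing to Smith normal form yields diagonal entries (1,1,1,1,1).

Boundary ∂_2: C_2 → C_1 acts by ∂[p,q,r] = [q,r] − [p,r] + [p,q]. For instance
  ∂bce = ce − be + bc,
  ∂abd = bd − ad + ab.
The 12×8 boundary matrix has rank 7 and Smith normal form diag(1,1,1,1,1,1,1).

Reading off H_k = ker ∂_k / im ∂_{k+1}:

  H_0: rank C_0 − rank ∂_1 = 6 − 5 = 1, and the invariant factors of ∂_1 are all 1, so H_0 = Z.
  H_1: rank ker ∂_1 − rank ∂_2 = (12 − 5) − 7 = 0, and the invariant factors of ∂_2 are all 1, so H_1 = 0.
  H_2: rank ker ∂_2 − rank ∂_3 = (8 − 7) − 0 = 1, and there is no ∂_3, so H_2 = Z.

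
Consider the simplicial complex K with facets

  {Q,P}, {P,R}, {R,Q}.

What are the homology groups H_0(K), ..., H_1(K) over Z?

Take the total order P < Q < R on the vertex set. Then K (dimension 1) consists of the simplices:

  0-simplices (3): P, Q, R
  1-simplices (3): PQ, PR, QR

giving chain groups C_0 ≅ Z^3, C_1 ≅ Z^3.

∂_1: C_1 → C_0 is given by ∂[p,q] = [q] − [p].
The 3×3 boundary matrix has rank 2 and Smith normal form diag(1,1).

Computing H_k = (kernel of ∂_k) / (image of ∂_{k+1}):

  H_0: rank C_0 − rank ∂_1 = 3 − 2 = 1, and the invariant factors of ∂_1 are all 1, so H_0 ≅ Z.
  H_1: rank ker ∂_1 − rank ∂_2 = (3 − 2) − 0 = 1, and there is no ∂_2, so H_1 ≅ Z.

As a check, the Euler characteristic is 3 − 3 = 0, which agrees with 1 − 1 = 0.

H_0 ≅ Z,  H_1 ≅ Z.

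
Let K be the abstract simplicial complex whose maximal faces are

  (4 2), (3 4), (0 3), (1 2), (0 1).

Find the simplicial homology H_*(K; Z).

H_0 ≅ Z,  H_1 ≅ Z.

K has 5 vertices, 5 edges.
rank ∂_0 = 0, rank ∂_1 = 4 ⇒ b_0 = 5 − 0 − 4 = 1; all invariant factors of ∂_1 are 1 so no torsion. So H_0 = Z.
rank ∂_1 = 4, rank ∂_2 = 0 ⇒ b_1 = 5 − 4 − 0 = 1. So H_1 = Z.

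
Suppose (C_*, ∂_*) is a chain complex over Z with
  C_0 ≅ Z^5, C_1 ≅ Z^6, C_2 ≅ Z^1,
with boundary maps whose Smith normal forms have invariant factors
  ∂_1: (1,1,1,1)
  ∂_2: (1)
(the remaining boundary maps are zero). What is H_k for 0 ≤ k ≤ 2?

H_0: b_0 = 5 − 0 − 4 = 1; torsion from ∂_1 factors > 1: none. So H_0 ≅ Z.
H_1: b_1 = 6 − 4 − 1 = 1; torsion from ∂_2 factors > 1: none. So H_1 ≅ Z.
H_2: b_2 = 1 − 1 − 0 = 0; torsion from ∂_3 factors > 1: none. So H_2 ≅ 0.

H_0 ≅ Z,  H_1 ≅ Z,  H_2 = 0.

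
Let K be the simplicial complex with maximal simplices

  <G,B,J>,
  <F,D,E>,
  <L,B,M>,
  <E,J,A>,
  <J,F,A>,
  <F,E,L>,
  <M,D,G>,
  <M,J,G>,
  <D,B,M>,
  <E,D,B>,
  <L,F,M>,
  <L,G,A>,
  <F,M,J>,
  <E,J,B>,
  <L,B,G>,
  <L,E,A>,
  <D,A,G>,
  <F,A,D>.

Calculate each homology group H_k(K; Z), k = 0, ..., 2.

H_0 ≅ Z,  H_1 ≅ Z ⊕ Z/2,  H_2 = 0.

Fix the vertex order A < B < D < E < F < G < J < L < M and write every simplex with vertices in increasing order. Then dim K = 2 and the simplices of K are:

  0-simplices (9): A, B, D, E, F, G, J, L, M
  1-simplices (27): AD, AE, AF, AG, AJ, AL, BD, BE, BG, BJ, BL, BM, DE, DF, DG, DM, EF, EJ, EL, FJ, FL, FM, GJ, GL, GM, JM, LM
  2-simplices (18): ADF, ADG, AEJ, AEL, AFJ, AGL, BDE, BDM, BEJ, BGJ, BGL, BLM, DEF, DGM, EFL, FJM, FLM, GJM

giving chain groups C_0 ≅ Z^9, C_1 ≅ Z^27, C_2 ≅ Z^18.

Boundary ∂_1: C_1 → C_0 maps an edge to its endpoints' difference, ∂[p,q] = q − p. For instance
  ∂BG = G − B.
The resulting 9×27 matrix has rank 8, and its Smith normal form has invariant factors (1,1,1,1,1,1,1,1).

Boundary ∂_2: C_2 → C_1 acts by ∂[p,q,r] = [q,r] − [p,r] + [p,q]. For instance
  ∂BDM = DM − BM + BD,
  ∂AEL = EL − AL + AE.
The resulting 27×18 matrix has rank 18, and its Smith normal form has invariant factors (1,1,1,1,1,1,1,1,1,1,1,1,1,1,1,1,1,2).

Reading off H_k = ker ∂_k / im ∂_{k+1}:

  H_0: rank C_0 − rank ∂_1 = 9 − 8 = 1, and the invariant factors of ∂_1 are all 1, so H_0 ≅ Z.
  H_1: rank ker ∂_1 − rank ∂_2 = (27 − 8) − 18 = 1, and ∂_2 has invariant factor 2 > 1, so H_1 ≅ Z ⊕ Z/2.
  H_2: rank ker ∂_2 − rank ∂_3 = (18 − 18) − 0 = 0, and there is no ∂_3, so H_2 ≅ 0.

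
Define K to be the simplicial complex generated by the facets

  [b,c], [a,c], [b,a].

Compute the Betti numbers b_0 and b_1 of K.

Fix the vertex order a < b < c and write every simplex with vertices in increasing order. Then dim K = 1 and the simplices of K are:

  0-simplices (3): a, b, c
  1-simplices (3): ab, ac, bc

Hence C_0 ≅ Z^3, C_1 ≅ Z^3.

The boundary map ∂_1: C_1 → C_0 is given by ∂[p,q] = [q] − [p]. For instance
  ∂ab = b − a.
The resulting 3×3 matrix has rank 2, and its Smith normal form has invariant factors (1,1).

Computing H_k = (kernel of ∂_k) / (image of ∂_{k+1}):

  H_0: rank C_0 − rank ∂_1 = 3 − 2 = 1, and the invariant factors of ∂_1 are all 1, so H_0 ≅ Z.
  H_1: rank ker ∂_1 − rank ∂_2 = (3 − 2) − 0 = 1, and there is no ∂_2, so H_1 ≅ Z.

Hence the Betti numbers are b_0 = 1, b_1 = 1.

b_0 = 1, b_1 = 1.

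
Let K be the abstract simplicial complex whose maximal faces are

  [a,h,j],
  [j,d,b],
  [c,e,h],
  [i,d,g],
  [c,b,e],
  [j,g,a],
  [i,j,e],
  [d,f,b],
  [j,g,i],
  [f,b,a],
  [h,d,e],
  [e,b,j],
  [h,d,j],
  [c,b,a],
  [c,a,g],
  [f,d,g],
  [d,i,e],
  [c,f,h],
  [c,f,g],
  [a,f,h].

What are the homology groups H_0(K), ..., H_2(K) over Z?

Order the vertices as a < b < c < d < e < f < g < h < i < j. Listing each simplex with vertices in this order, K has dimension 2 with simplices:

  0-simplices (10): a, b, c, d, e, f, g, h, i, j
  1-simplices (30): ab, ac, af, ag, ah, aj, bc, bd, be, bf, bj, ce, cf, cg, ch, de, df, dg, dh, di, dj, eh, ei, ej, fg, fh, gi, gj, hj, ij
  2-simplices (20): abc, abf, acg, afh, agj, ahj, bce, bdf, bdj, bej, ceh, cfg, cfh, deh, dei, dfg, dgi, dhj, eij, gij

Hence C_0 ≅ Z^10, C_1 ≅ Z^30, C_2 ≅ Z^20.

Boundary ∂_1: C_1 → C_0 sends each edge [p,q] (with p < q) to q − p. For instance
  ∂cg = g − c.
This gives a 10×30 integer matrix of rank 9; reducing to Smith normal form yields diagonal entries (1,1,1,1,1,1,1,1,1).

The boundary map ∂_2: C_2 → C_1 sends each 2-simplex [p,q,r] to [q,r] − [p,r] + [p,q]. For instance
  ∂gij = ij − gj + gi,
  ∂bej = ej − bj + be.
As a 30×20 matrix over Z this has rank 20, with invariant factors (1,1,1,1,1,1,1,1,1,1,1,1,1,1,1,1,1,1,1,2).

Now H_k = ker ∂_k / im ∂_{k+1}, so:

  H_0: rank C_0 − rank ∂_1 = 10 − 9 = 1, and the invariant factors of ∂_1 are all 1, so H_0 = Z.
  H_1: rank ker ∂_1 − rank ∂_2 = (30 − 9) − 20 = 1, and ∂_2 has invariant factor 2 > 1, so H_1 = Z ⊕ Z/2Z.
  H_2: rank ker ∂_2 − rank ∂_3 = (20 − 20) − 0 = 0, and there is no ∂_3, so H_2 = 0.

H_0 ≅ Z,  H_1 ≅ Z ⊕ Z/2Z,  H_2 = 0.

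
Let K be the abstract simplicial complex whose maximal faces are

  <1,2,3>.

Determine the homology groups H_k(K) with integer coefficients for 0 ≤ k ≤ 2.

H_0 = Z,  H_1 = 0,  H_2 = 0.

We work with the vertex ordering 1 < 2 < 3. The simplices of K, each written with vertices in increasing order, are:

  0-simplices (3): [1], [2], [3]
  1-simplices (3): [1,2], [1,3], [2,3]
  2-simplices (1): [1,2,3]

Hence C_0 ≅ Z^3, C_1 ≅ Z^3, C_2 ≅ Z^1.

∂_1: C_1 → C_0 maps an edge to its endpoints' difference, ∂[p,q] = q − p.
The resulting 3×3 matrix has rank 2, and its Smith normal form has invariant factors (1,1).

Boundary ∂_2: C_2 → C_1 acts by ∂[p,q,r] = [q,r] − [p,r] + [p,q]. For instance
  ∂[1,2,3] = [2,3] − [1,3] + [1,2].
As a 3×1 matrix over Z this has rank 1, with invariant factors (1).

Now H_k = ker ∂_k / im ∂_{k+1}, so:

  H_0: rank C_0 − rank ∂_1 = 3 − 2 = 1, and the invariant factors of ∂_1 are all 1, so H_0 = Z.
  H_1: rank ker ∂_1 − rank ∂_2 = (3 − 2) − 1 = 0, and the invariant factors of ∂_2 are all 1, so H_1 = 0.
  H_2: rank ker ∂_2 − rank ∂_3 = (1 − 1) − 0 = 0, and there is no ∂_3, so H_2 = 0.

(K is a triangulation of the 2-simplex.)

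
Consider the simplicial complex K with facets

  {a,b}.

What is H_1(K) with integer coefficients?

K has 2 vertices, 1 edge.
rank ∂_1 = 1, rank ∂_2 = 0 ⇒ b_1 = 1 − 1 − 0 = 0. So H_1 = 0.

H_1 ≅ 0.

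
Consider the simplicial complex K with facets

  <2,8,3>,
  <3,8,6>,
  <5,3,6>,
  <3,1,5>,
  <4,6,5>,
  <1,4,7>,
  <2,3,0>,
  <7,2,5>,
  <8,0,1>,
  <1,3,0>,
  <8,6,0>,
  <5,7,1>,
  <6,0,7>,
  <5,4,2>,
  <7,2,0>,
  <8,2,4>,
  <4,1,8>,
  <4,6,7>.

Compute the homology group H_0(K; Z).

H_0 = Z.

Take the total order 0 < 1 < 2 < 3 < 4 < 5 < 6 < 7 < 8 on the vertex set. Then K (dimension 2) consists of the simplices:

  0-simplices (9): [0], [1], [2], [3], [4], [5], [6], [7], [8]
  1-simplices (27): (27 of them)
  2-simplices (18): [0,1,3], [0,1,8], [0,2,3], [0,2,7], [0,6,7], [0,6,8], [1,3,5], [1,4,7], [1,4,8], [1,5,7], [2,3,8], [2,4,5], [2,4,8], [2,5,7], [3,5,6], [3,6,8], [4,5,6], [4,6,7]

giving chain groups C_0 ≅ Z^9, C_1 ≅ Z^27, C_2 ≅ Z^18.

Boundary ∂_1: C_1 → C_0 maps an edge to its endpoints' difference, ∂[p,q] = q − p. For instance
  ∂[4,6] = [6] − [4].
This gives a 9×27 integer matrix of rank 8; reducing to Smith normal form yields diagonal entries (1,1,1,1,1,1,1,1).

The boundary map ∂_2: C_2 → C_1 sends each 2-simplex [p,q,r] to [q,r] − [p,r] + [p,q]. For instance
  ∂[2,4,8] = [4,8] − [2,8] + [2,4],
  ∂[2,4,5] = [4,5] − [2,5] + [2,4].
The resulting 27×18 matrix has rank 18, and its Smith normal form has invariant factors (1,1,1,1,1,1,1,1,1,1,1,1,1,1,1,1,1,2).

Reading off H_k = ker ∂_k / im ∂_{k+1}:

  H_0: rank C_0 − rank ∂_1 = 9 − 8 = 1, and the invariant factors of ∂_1 are all 1, so H_0 = Z.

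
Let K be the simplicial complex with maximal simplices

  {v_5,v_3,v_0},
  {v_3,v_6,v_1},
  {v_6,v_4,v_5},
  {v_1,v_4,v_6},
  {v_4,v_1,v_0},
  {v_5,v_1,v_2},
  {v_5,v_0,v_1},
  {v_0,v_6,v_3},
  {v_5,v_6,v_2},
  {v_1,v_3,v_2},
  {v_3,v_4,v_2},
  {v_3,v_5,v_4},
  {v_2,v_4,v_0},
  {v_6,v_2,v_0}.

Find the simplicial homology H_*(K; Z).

H_0 ≅ Z,  H_1 ≅ Z^2,  H_2 ≅ Z.

We work with the vertex ordering v_0 < v_1 < v_2 < v_3 < v_4 < v_5 < v_6. The simplices of K, each written with vertices in increasing order, are:

  0-simplices (7): [v_0], [v_1], [v_2], [v_3], [v_4], [v_5], [v_6]
  1-simplices (21): (21 of them)
  2-simplices (14): (14 of them)

giving chain groups C_0 ≅ Z^7, C_1 ≅ Z^21, C_2 ≅ Z^14.

Boundary ∂_1: C_1 → C_0 maps an edge to its endpoints' difference, ∂[p,q] = q − p.
This gives a 7×21 integer matrix of rank 6; reducing to Smith normal form yields diagonal entries (1,1,1,1,1,1).

∂_2: C_2 → C_1 maps a triangle to the signed sum of its edges. For instance
  ∂[v_2,v_3,v_4] = [v_3,v_4] − [v_2,v_4] + [v_2,v_3],
  ∂[v_1,v_3,v_6] = [v_3,v_6] − [v_1,v_6] + [v_1,v_3].
The resulting 21×14 matrix has rank 13, and its Smith normal form has invariant factors (1,1,1,1,1,1,1,1,1,1,1,1,1).

Now H_k = ker ∂_k / im ∂_{k+1}, so:

  H_0: rank C_0 − rank ∂_1 = 7 − 6 = 1, and the invariant factors of ∂_1 are all 1, so H_0 = Z.
  H_1: rank ker ∂_1 − rank ∂_2 = (21 − 6) − 13 = 2, and the invariant factors of ∂_2 are all 1, so H_1 = Z^2.
  H_2: rank ker ∂_2 − rank ∂_3 = (14 − 13) − 0 = 1, and there is no ∂_3, so H_2 = Z.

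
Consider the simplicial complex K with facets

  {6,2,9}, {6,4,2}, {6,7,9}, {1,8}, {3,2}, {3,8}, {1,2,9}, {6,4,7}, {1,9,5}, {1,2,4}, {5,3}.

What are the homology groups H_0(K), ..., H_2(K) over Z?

K has 9 vertices, 17 edges, 7 triangles.
rank ∂_0 = 0, rank ∂_1 = 8 ⇒ b_0 = 9 − 0 − 8 = 1; all invariant factors of ∂_1 are 1 so no torsion. So H_0 ≅ Z.
rank ∂_1 = 8, rank ∂_2 = 7 ⇒ b_1 = 17 − 8 − 7 = 2; all invariant factors of ∂_2 are 1 so no torsion. So H_1 ≅ Z^2.
rank ∂_2 = 7, rank ∂_3 = 0 ⇒ b_2 = 7 − 7 − 0 = 0. So H_2 ≅ 0.

H_0 = Z,  H_1 = Z^2,  H_2 = 0.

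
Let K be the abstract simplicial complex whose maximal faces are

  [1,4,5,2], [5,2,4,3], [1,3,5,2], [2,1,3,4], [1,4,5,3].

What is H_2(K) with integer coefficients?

H_2 = 0.

Order the vertices as 1 < 2 < 3 < 4 < 5. Listing each simplex with vertices in this order, K has dimension 3 with simplices:

  0-simplices (5): [1], [2], [3], [4], [5]
  1-simplices (10): [1,2], [1,3], [1,4], [1,5], [2,3], [2,4], [2,5], [3,4], [3,5], [4,5]
  2-simplices (10): [1,2,3], [1,2,4], [1,2,5], [1,3,4], [1,3,5], [1,4,5], [2,3,4], [2,3,5], [2,4,5], [3,4,5]
  3-simplices (5): [1,2,3,4], [1,2,3,5], [1,2,4,5], [1,3,4,5], [2,3,4,5]

giving chain groups C_0 ≅ Z^5, C_1 ≅ Z^10, C_2 ≅ Z^10, C_3 ≅ Z^5.

The boundary map ∂_1: C_1 → C_0 maps an edge to its endpoints' difference, ∂[p,q] = q − p. For instance
  ∂[2,4] = [4] − [2].
As a 5×10 matrix over Z this has rank 4, with invariant factors (1,1,1,1).

Boundary ∂_2: C_2 → C_1 maps a triangle to the signed sum of its edges. For instance
  ∂[3,4,5] = [4,5] − [3,5] + [3,4],
  ∂[1,2,3] = [2,3] − [1,3] + [1,2].
The 10×10 boundary matrix has rank 6 and Smith normal form diag(1,1,1,1,1,1).

Boundary ∂_3: C_3 → C_2 sends each 3-simplex σ to the alternating sum Σ_i (−1)^i (σ with its i-th vertex removed). For instance
  ∂[2,3,4,5] = [3,4,5] − [2,4,5] + [2,3,5] − [2,3,4],
  ∂[1,2,3,5] = [2,3,5] − [1,3,5] + [1,2,5] − [1,2,3].
As a 10×5 matrix over Z this has rank 4, with invariant factors (1,1,1,1).

Computing H_k = (kernel of ∂_k) / (image of ∂_{k+1}):

  H_2: rank ker ∂_2 − rank ∂_3 = (10 − 6) − 4 = 0, and the invariant factors of ∂_3 are all 1, so H_2 ≅ 0.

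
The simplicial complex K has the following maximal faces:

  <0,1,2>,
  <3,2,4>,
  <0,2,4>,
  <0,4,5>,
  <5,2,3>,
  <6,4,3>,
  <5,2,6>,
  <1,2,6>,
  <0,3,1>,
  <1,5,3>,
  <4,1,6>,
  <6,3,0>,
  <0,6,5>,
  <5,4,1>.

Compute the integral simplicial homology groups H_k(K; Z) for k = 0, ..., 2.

Fix the vertex order 0 < 1 < 2 < 3 < 4 < 5 < 6 and write every simplex with vertices in increasing order. Then dim K = 2 and the simplices of K are:

  0-simplices (7): [0], [1], [2], [3], [4], [5], [6]
  1-simplices (21): [0,1], [0,2], [0,3], [0,4], [0,5], [0,6], [1,2], [1,3], [1,4], [1,5], [1,6], [2,3], [2,4], [2,5], [2,6], [3,4], [3,5], [3,6], [4,5], [4,6], [5,6]
  2-simplices (14): [0,1,2], [0,1,3], [0,2,4], [0,3,6], [0,4,5], [0,5,6], [1,2,6], [1,3,5], [1,4,5], [1,4,6], [2,3,4], [2,3,5], [2,5,6], [3,4,6]

giving chain groups C_0 ≅ Z^7, C_1 ≅ Z^21, C_2 ≅ Z^14.

∂_1: C_1 → C_0 is given by ∂[p,q] = [q] − [p].
This gives a 7×21 integer matrix of rank 6; reducing to Smith normal form yields diagonal entries (1,1,1,1,1,1).

The boundary map ∂_2: C_2 → C_1 acts by ∂[p,q,r] = [q,r] − [p,r] + [p,q]. For instance
  ∂[1,3,5] = [3,5] − [1,5] + [1,3],
  ∂[1,4,5] = [4,5] − [1,5] + [1,4].
This gives a 21×14 integer matrix of rank 13; reducing to Smith normal form yields diagonal entries (1,1,1,1,1,1,1,1,1,1,1,1,1).

Reading off H_k = ker ∂_k / im ∂_{k+1}:

  H_0: rank C_0 − rank ∂_1 = 7 − 6 = 1, and the invariant factors of ∂_1 are all 1, so H_0 = Z.
  H_1: rank ker ∂_1 − rank ∂_2 = (21 − 6) − 13 = 2, and the invariant factors of ∂_2 are all 1, so H_1 = Z^2.
  H_2: rank ker ∂_2 − rank ∂_3 = (14 − 13) − 0 = 1, and there is no ∂_3, so H_2 = Z.

As a check, the Euler characteristic is 7 − 21 + 14 = 0, which agrees with 1 − 2 + 1 = 0.

H_0 ≅ Z,  H_1 ≅ Z^2,  H_2 ≅ Z.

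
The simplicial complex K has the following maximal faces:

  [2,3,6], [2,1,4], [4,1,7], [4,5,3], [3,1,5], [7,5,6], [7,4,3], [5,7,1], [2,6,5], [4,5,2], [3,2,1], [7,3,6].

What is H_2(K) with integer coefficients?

Fix the vertex order 1 < 2 < 3 < 4 < 5 < 6 < 7 and write every simplex with vertices in increasing order. Then dim K = 2 and the simplices of K are:

  0-simplices (7): [1], [2], [3], [4], [5], [6], [7]
  1-simplices (18): [1,2], [1,3], [1,4], [1,5], [1,7], [2,3], [2,4], [2,5], [2,6], [3,4], [3,5], [3,6], [3,7], [4,5], [4,7], [5,6], [5,7], [6,7]
  2-simplices (12): [1,2,3], [1,2,4], [1,3,5], [1,4,7], [1,5,7], [2,3,6], [2,4,5], [2,5,6], [3,4,5], [3,4,7], [3,6,7], [5,6,7]

Hence C_0 ≅ Z^7, C_1 ≅ Z^18, C_2 ≅ Z^12.

∂_1: C_1 → C_0 sends each edge [p,q] (with p < q) to q − p. For instance
  ∂[4,7] = [7] − [4].
The 7×18 boundary matrix has rank 6 and Smith normal form diag(1,1,1,1,1,1).

The boundary map ∂_2: C_2 → C_1 maps a triangle to the signed sum of its edges. For instance
  ∂[1,4,7] = [4,7] − [1,7] + [1,4],
  ∂[1,5,7] = [5,7] − [1,7] + [1,5].
As a 18×12 matrix over Z this has rank 12, with invariant factors (1,1,1,1,1,1,1,1,1,1,1,2).

From H_k ≅ ker(∂_k) / im(∂_{k+1}) we obtain:

  H_2: rank ker ∂_2 − rank ∂_3 = (12 − 12) − 0 = 0, and there is no ∂_3, so H_2 = 0.

H_2 = 0.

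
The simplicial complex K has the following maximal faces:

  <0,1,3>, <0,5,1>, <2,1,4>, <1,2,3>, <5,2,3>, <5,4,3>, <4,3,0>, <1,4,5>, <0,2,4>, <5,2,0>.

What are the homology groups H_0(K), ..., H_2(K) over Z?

Fix the vertex order 0 < 1 < 2 < 3 < 4 < 5 and write every simplex with vertices in increasing order. Then dim K = 2 and the simplices of K are:

  0-simplices (6): [0], [1], [2], [3], [4], [5]
  1-simplices (15): [0,1], [0,2], [0,3], [0,4], [0,5], [1,2], [1,3], [1,4], [1,5], [2,3], [2,4], [2,5], [3,4], [3,5], [4,5]
  2-simplices (10): [0,1,3], [0,1,5], [0,2,4], [0,2,5], [0,3,4], [1,2,3], [1,2,4], [1,4,5], [2,3,5], [3,4,5]

Hence C_0 ≅ Z^6, C_1 ≅ Z^15, C_2 ≅ Z^10.

∂_1: C_1 → C_0 maps an edge to its endpoints' difference, ∂[p,q] = q − p. For instance
  ∂[2,5] = [5] − [2].
As a 6×15 matrix over Z this has rank 5, with invariant factors (1,1,1,1,1).

The boundary map ∂_2: C_2 → C_1 maps a triangle to the signed sum of its edges. For instance
  ∂[0,1,3] = [1,3] − [0,3] + [0,1],
  ∂[0,1,5] = [1,5] − [0,5] + [0,1].
The resulting 15×10 matrix has rank 10, and its Smith normal form has invariant factors (1,1,1,1,1,1,1,1,1,2).

Reading off H_k = ker ∂_k / im ∂_{k+1}:

  H_0: rank C_0 − rank ∂_1 = 6 − 5 = 1, and the invariant factors of ∂_1 are all 1, so H_0 ≅ Z.
  H_1: rank ker ∂_1 − rank ∂_2 = (15 − 5) − 10 = 0, and ∂_2 has invariant factor 2 > 1, so H_1 ≅ Z/2.
  H_2: rank ker ∂_2 − rank ∂_3 = (10 − 10) − 0 = 0, and there is no ∂_3, so H_2 ≅ 0.

As a check, the Euler characteristic is 6 − 15 + 10 = 1, which agrees with 1 − 0 + 0 = 1.

H_0 ≅ Z,  H_1 ≅ Z/2,  H_2 = 0.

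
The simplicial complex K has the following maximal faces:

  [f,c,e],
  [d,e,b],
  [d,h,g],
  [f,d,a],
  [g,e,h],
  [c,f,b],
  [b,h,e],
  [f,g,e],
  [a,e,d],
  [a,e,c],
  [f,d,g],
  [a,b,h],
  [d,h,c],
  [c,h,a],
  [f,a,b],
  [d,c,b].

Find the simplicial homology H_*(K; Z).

H_0 ≅ Z,  H_1 ≅ Z^2,  H_2 ≅ Z.

Take the total order a < b < c < d < e < f < g < h on the vertex set. Then K (dimension 2) consists of the simplices:

  0-simplices (8): a, b, c, d, e, f, g, h
  1-simplices (24): ab, ac, ad, ae, af, ah, bc, bd, be, bf, bh, cd, ce, cf, ch, de, df, dg, dh, ef, eg, eh, fg, gh
  2-simplices (16): abf, abh, ace, ach, ade, adf, bcd, bcf, bde, beh, cdh, cef, dfg, dgh, efg, egh

Hence C_0 ≅ Z^8, C_1 ≅ Z^24, C_2 ≅ Z^16.

Boundary ∂_1: C_1 → C_0 is given by ∂[p,q] = [q] − [p].
The 8×24 boundary matrix has rank 7 and Smith normal form diag(1,1,1,1,1,1,1).

Boundary ∂_2: C_2 → C_1 acts by ∂[p,q,r] = [q,r] − [p,r] + [p,q]. For instance
  ∂ace = ce − ae + ac,
  ∂bde = de − be + bd.
The 24×16 boundary matrix has rank 15 and Smith normal form diag(1,1,1,1,1,1,1,1,1,1,1,1,1,1,1).

From H_k ≅ ker(∂_k) / im(∂_{k+1}) we obtain:

  H_0: rank C_0 − rank ∂_1 = 8 − 7 = 1, and the invariant factors of ∂_1 are all 1, so H_0 = Z.
  H_1: rank ker ∂_1 − rank ∂_2 = (24 − 7) − 15 = 2, and the invariant factors of ∂_2 are all 1, so H_1 = Z^2.
  H_2: rank ker ∂_2 − rank ∂_3 = (16 − 15) − 0 = 1, and there is no ∂_3, so H_2 = Z.

As a check, the Euler characteristic is 8 − 24 + 16 = 0, which agrees with 1 − 2 + 1 = 0.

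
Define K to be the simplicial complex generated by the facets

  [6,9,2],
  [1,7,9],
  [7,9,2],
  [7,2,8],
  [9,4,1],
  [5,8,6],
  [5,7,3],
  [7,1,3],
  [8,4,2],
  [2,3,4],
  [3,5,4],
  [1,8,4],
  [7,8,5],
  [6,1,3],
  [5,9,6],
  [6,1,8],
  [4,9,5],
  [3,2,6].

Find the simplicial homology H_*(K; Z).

H_0 ≅ Z,  H_1 ≅ Z^2,  H_2 ≅ Z.

Take the total order 1 < 2 < 3 < 4 < 5 < 6 < 7 < 8 < 9 on the vertex set. Then K (dimension 2) consists of the simplices:

  0-simplices (9): [1], [2], [3], [4], [5], [6], [7], [8], [9]
  1-simplices (27): (27 of them)
  2-simplices (18): [1,3,6], [1,3,7], [1,4,8], [1,4,9], [1,6,8], [1,7,9], [2,3,4], [2,3,6], [2,4,8], [2,6,9], [2,7,8], [2,7,9], [3,4,5], [3,5,7], [4,5,9], [5,6,8], [5,6,9], [5,7,8]

so the chain groups are C_0 ≅ Z^9, C_1 ≅ Z^27, C_2 ≅ Z^18.

∂_1: C_1 → C_0 maps an edge to its endpoints' difference, ∂[p,q] = q − p. For instance
  ∂[2,3] = [3] − [2].
This gives a 9×27 integer matrix of rank 8; reducing to Smith normal form yields diagonal entries (1,1,1,1,1,1,1,1).

Boundary ∂_2: C_2 → C_1 sends each 2-simplex [p,q,r] to [q,r] − [p,r] + [p,q]. For instance
  ∂[2,3,4] = [3,4] − [2,4] + [2,3],
  ∂[1,7,9] = [7,9] − [1,9] + [1,7].
As a 27×18 matrix over Z this has rank 17, with invariant factors (1,1,1,1,1,1,1,1,1,1,1,1,1,1,1,1,1).

Computing H_k = (kernel of ∂_k) / (image of ∂_{k+1}):

  H_0: rank C_0 − rank ∂_1 = 9 − 8 = 1, and the invariant factors of ∂_1 are all 1, so H_0 ≅ Z.
  H_1: rank ker ∂_1 − rank ∂_2 = (27 − 8) − 17 = 2, and the invariant factors of ∂_2 are all 1, so H_1 ≅ Z^2.
  H_2: rank ker ∂_2 − rank ∂_3 = (18 − 17) − 0 = 1, and there is no ∂_3, so H_2 ≅ Z.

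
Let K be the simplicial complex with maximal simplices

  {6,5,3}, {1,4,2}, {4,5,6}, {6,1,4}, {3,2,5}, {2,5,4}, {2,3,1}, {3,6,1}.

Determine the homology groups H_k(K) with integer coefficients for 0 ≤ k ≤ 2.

H_0 ≅ Z,  H_1 = 0,  H_2 ≅ Z.

Fix the vertex order 1 < 2 < 3 < 4 < 5 < 6 and write every simplex with vertices in increasing order. Then dim K = 2 and the simplices of K are:

  0-simplices (6): [1], [2], [3], [4], [5], [6]
  1-simplices (12): [1,2], [1,3], [1,4], [1,6], [2,3], [2,4], [2,5], [3,5], [3,6], [4,5], [4,6], [5,6]
  2-simplices (8): [1,2,3], [1,2,4], [1,3,6], [1,4,6], [2,3,5], [2,4,5], [3,5,6], [4,5,6]

giving chain groups C_0 ≅ Z^6, C_1 ≅ Z^12, C_2 ≅ Z^8.

∂_1: C_1 → C_0 sends each edge [p,q] (with p < q) to q − p. For instance
  ∂[2,5] = [5] − [2].
This gives a 6×12 integer matrix of rank 5; reducing to Smith normal form yields diagonal entries (1,1,1,1,1).

Boundary ∂_2: C_2 → C_1 maps a triangle to the signed sum of its edges. For instance
  ∂[1,2,3] = [2,3] − [1,3] + [1,2],
  ∂[2,3,5] = [3,5] − [2,5] + [2,3].
The resulting 12×8 matrix has rank 7, and its Smith normal form has invariant factors (1,1,1,1,1,1,1).

Now H_k = ker ∂_k / im ∂_{k+1}, so:

  H_0: rank C_0 − rank ∂_1 = 6 − 5 = 1, and the invariant factors of ∂_1 are all 1, so H_0 = Z.
  H_1: rank ker ∂_1 − rank ∂_2 = (12 − 5) − 7 = 0, and the invariant factors of ∂_2 are all 1, so H_1 = 0.
  H_2: rank ker ∂_2 − rank ∂_3 = (8 − 7) − 0 = 1, and there is no ∂_3, so H_2 = Z.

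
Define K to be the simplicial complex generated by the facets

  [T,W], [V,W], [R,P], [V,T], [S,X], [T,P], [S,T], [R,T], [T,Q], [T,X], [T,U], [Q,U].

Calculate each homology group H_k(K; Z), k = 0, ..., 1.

Order the vertices as P < Q < R < S < T < U < V < W < X. Listing each simplex with vertices in this order, K has dimension 1 with simplices:

  0-simplices (9): P, Q, R, S, T, U, V, W, X
  1-simplices (12): PR, PT, QT, QU, RT, ST, SX, TU, TV, TW, TX, VW

Hence C_0 ≅ Z^9, C_1 ≅ Z^12.

Boundary ∂_1: C_1 → C_0 sends each edge [p,q] (with p < q) to q − p. For instance
  ∂QU = U − Q.
This gives a 9×12 integer matrix of rank 8; reducing to Smith normal form yields diagonal entries (1,1,1,1,1,1,1,1).

Computing H_k = (kernel of ∂_k) / (image of ∂_{k+1}):

  H_0: rank C_0 − rank ∂_1 = 9 − 8 = 1, and the invariant factors of ∂_1 are all 1, so H_0 ≅ Z.
  H_1: rank ker ∂_1 − rank ∂_2 = (12 − 8) − 0 = 4, and there is no ∂_2, so H_1 ≅ Z^4.

H_0 = Z,  H_1 = Z^4.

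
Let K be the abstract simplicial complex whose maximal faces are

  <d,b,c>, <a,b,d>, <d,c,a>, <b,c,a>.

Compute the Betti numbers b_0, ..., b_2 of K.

Order the vertices as a < b < c < d. Listing each simplex with vertices in this order, K has dimension 2 with simplices:

  0-simplices (4): a, b, c, d
  1-simplices (6): ab, ac, ad, bc, bd, cd
  2-simplices (4): abc, abd, acd, bcd

giving chain groups C_0 ≅ Z^4, C_1 ≅ Z^6, C_2 ≅ Z^4.

Boundary ∂_1: C_1 → C_0 maps an edge to its endpoints' difference, ∂[p,q] = q − p.
This gives a 4×6 integer matrix of rank 3; reducing to Smith normal form yields diagonal entries (1,1,1).

Boundary ∂_2: C_2 → C_1 acts by ∂[p,q,r] = [q,r] − [p,r] + [p,q]. For instance
  ∂bcd = cd − bd + bc,
  ∂acd = cd − ad + ac.
The resulting 6×4 matrix has rank 3, and its Smith normal form has invariant factors (1,1,1).

Computing H_k = (kernel of ∂_k) / (image of ∂_{k+1}):

  H_0: rank C_0 − rank ∂_1 = 4 − 3 = 1, and the invariant factors of ∂_1 are all 1, so H_0 ≅ Z.
  H_1: rank ker ∂_1 − rank ∂_2 = (6 − 3) − 3 = 0, and the invariant factors of ∂_2 are all 1, so H_1 ≅ 0.
  H_2: rank ker ∂_2 − rank ∂_3 = (4 − 3) − 0 = 1, and there is no ∂_3, so H_2 ≅ Z.

(K is a triangulation of the 2-sphere S^2.)

Hence the Betti numbers are b_0 = 1, b_1 = 0, b_2 = 1.

b_0 = 1, b_1 = 0, b_2 = 1.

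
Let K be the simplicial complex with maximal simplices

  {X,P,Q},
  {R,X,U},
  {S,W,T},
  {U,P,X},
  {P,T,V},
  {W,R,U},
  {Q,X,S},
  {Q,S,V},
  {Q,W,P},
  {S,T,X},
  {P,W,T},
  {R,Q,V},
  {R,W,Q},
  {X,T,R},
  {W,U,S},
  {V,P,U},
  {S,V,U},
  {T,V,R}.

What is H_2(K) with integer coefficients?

Fix the vertex order P < Q < R < S < T < U < V < W < X and write every simplex with vertices in increasing order. Then dim K = 2 and the simplices of K are:

  0-simplices (9): P, Q, R, S, T, U, V, W, X
  1-simplices (27): PQ, PT, PU, PV, PW, PX, QR, QS, QV, QW, QX, RT, RU, RV, RW, RX, ST, SU, SV, SW, SX, TV, TW, TX, UV, UW, UX
  2-simplices (18): PQW, PQX, PTV, PTW, PUV, PUX, QRV, QRW, QSV, QSX, RTV, RTX, RUW, RUX, STW, STX, SUV, SUW

giving chain groups C_0 ≅ Z^9, C_1 ≅ Z^27, C_2 ≅ Z^18.

The boundary map ∂_1: C_1 → C_0 maps an edge to its endpoints' difference, ∂[p,q] = q − p.
This gives a 9×27 integer matrix of rank 8; reducing to Smith normal form yields diagonal entries (1,1,1,1,1,1,1,1).

∂_2: C_2 → C_1 acts by ∂[p,q,r] = [q,r] − [p,r] + [p,q]. For instance
  ∂PUX = UX − PX + PU,
  ∂PTW = TW − PW + PT.
This gives a 27×18 integer matrix of rank 17; reducing to Smith normal form yields diagonal entries (1,1,1,1,1,1,1,1,1,1,1,1,1,1,1,1,1).

Now H_k = ker ∂_k / im ∂_{k+1}, so:

  H_2: rank ker ∂_2 − rank ∂_3 = (18 − 17) − 0 = 1, and there is no ∂_3, so H_2 = Z.

H_2 = Z.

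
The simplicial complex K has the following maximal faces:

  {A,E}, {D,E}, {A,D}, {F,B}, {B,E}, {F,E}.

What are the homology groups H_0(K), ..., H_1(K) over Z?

Take the total order A < B < D < E < F on the vertex set. Then K (dimension 1) consists of the simplices:

  0-simplices (5): A, B, D, E, F
  1-simplices (6): AD, AE, BE, BF, DE, EF

so the chain groups are C_0 ≅ Z^5, C_1 ≅ Z^6.

Boundary ∂_1: C_1 → C_0 sends each edge [p,q] (with p < q) to q − p. For instance
  ∂AD = D − A.
The resulting 5×6 matrix has rank 4, and its Smith normal form has invariant factors (1,1,1,1).

Now H_k = ker ∂_k / im ∂_{k+1}, so:

  H_0: rank C_0 − rank ∂_1 = 5 − 4 = 1, and the invariant factors of ∂_1 are all 1, so H_0 ≅ Z.
  H_1: rank ker ∂_1 − rank ∂_2 = (6 − 4) − 0 = 2, and there is no ∂_2, so H_1 ≅ Z^2.

As a check, the Euler characteristic is 5 − 6 = -1, which agrees with 1 − 2 = -1.

H_0 = Z,  H_1 = Z^2.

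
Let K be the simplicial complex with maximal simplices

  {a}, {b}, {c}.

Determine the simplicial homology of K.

Order the vertices as a < b < c. Listing each simplex with vertices in this order, K has dimension 0 with simplices:

  0-simplices (3): a, b, c

giving chain groups C_0 ≅ Z^3.

Now H_k = ker ∂_k / im ∂_{k+1}, so:

  H_0: rank C_0 − rank ∂_1 = 3 − 0 = 3, and there is no ∂_1, so H_0 = Z^3.

(K is a triangulation of a set of 3 points.)

H_0 = Z^3.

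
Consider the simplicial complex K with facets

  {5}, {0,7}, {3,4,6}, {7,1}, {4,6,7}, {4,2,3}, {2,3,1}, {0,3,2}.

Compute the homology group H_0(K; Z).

Order the vertices as 0 < 1 < 2 < 3 < 4 < 5 < 6 < 7. Listing each simplex with vertices in this order, K has dimension 2 with simplices:

  0-simplices (8): [0], [1], [2], [3], [4], [5], [6], [7]
  1-simplices (13): [0,2], [0,3], [0,7], [1,2], [1,3], [1,7], [2,3], [2,4], [3,4], [3,6], [4,6], [4,7], [6,7]
  2-simplices (5): [0,2,3], [1,2,3], [2,3,4], [3,4,6], [4,6,7]

giving chain groups C_0 ≅ Z^8, C_1 ≅ Z^13, C_2 ≅ Z^5.

∂_1: C_1 → C_0 sends each edge [p,q] (with p < q) to q − p.
As a 8×13 matrix over Z this has rank 6, with invariant factors (1,1,1,1,1,1).

∂_2: C_2 → C_1 sends each 2-simplex [p,q,r] to [q,r] − [p,r] + [p,q]. For instance
  ∂[4,6,7] = [6,7] − [4,7] + [4,6],
  ∂[0,2,3] = [2,3] − [0,3] + [0,2].
As a 13×5 matrix over Z this has rank 5, with invariant factors (1,1,1,1,1).

Now H_k = ker ∂_k / im ∂_{k+1}, so:

  H_0: rank C_0 − rank ∂_1 = 8 − 6 = 2, and the invariant factors of ∂_1 are all 1, so H_0 ≅ Z^2.

H_0 ≅ Z^2.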